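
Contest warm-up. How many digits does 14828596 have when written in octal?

8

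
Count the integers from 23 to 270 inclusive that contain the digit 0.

The integers in [23, 270] that contain the digit 0: 30, 40, 50, 60, 70, 80, …, 260, 270.
43 qualify.

43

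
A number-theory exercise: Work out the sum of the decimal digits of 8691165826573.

67

8+6+9+1+1+6+5+8+2+6+5+7+3 = 67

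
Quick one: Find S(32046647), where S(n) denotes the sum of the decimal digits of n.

32

3+2+0+4+6+6+4+7 = 32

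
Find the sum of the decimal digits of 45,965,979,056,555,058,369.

111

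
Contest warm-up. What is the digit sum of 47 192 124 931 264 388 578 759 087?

4+7+1+9+2+1+2+4+9+3+1+2+6+4+3+8+8+5+7+8+7+5+9+0+8+7 = 130

130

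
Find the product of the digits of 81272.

8×1×2×7×2 = 224

224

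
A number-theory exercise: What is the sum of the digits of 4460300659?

37

4+4+6+0+3+0+0+6+5+9 = 37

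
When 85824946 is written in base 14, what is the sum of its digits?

38

85824946 in base 14 is B581454.
Digit sum: 11+5+8+1+4+5+4 = 38.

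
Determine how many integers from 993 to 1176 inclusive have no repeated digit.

The integers in [993, 1176] that have no repeated digit: 1023, 1024, 1025, 1026, 1027, 1028, …, 1097, 1098.
56 qualify.

56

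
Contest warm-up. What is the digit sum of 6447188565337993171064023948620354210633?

6+4+4+7+1+8+8+5+6+5+3+3+7+9+9+3+1+7+1+0+6+4+0+2+3+9+4+8+6+2+0+3+5+4+2+1+0+6+3+3 = 168

168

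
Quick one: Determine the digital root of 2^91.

2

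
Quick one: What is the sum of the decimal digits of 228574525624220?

56

2+2+8+5+7+4+5+2+5+6+2+4+2+2+0 = 56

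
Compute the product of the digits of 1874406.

1×8×7×4×4×0×6 = 0

0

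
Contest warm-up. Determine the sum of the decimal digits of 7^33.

7^33 = 7730993719707444524137094407
Sum of its 28 digits: 127.

127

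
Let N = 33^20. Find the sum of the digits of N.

135

33^20 = 2345734188103679287078463273601
Sum of its 31 digits: 135.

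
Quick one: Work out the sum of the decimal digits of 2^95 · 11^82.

539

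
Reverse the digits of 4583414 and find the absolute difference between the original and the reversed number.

439560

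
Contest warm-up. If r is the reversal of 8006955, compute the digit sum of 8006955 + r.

30

Reversal of 8006955 is 5596008; 8006955 + 5596008 = 13602963.
Digit sum of 13602963: 1+3+6+0+2+9+6+3 = 30.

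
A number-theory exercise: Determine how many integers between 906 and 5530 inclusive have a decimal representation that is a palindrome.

55

The integers in [906, 5530] that have a decimal representation that is a palindrome: 909, 919, 929, 939, 949, 959, …, 5335, 5445.
55 qualify.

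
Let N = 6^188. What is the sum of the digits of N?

711

6^188 = 196080800892729864928936510590452408165346645552019689622967924954308766289814168640457094990299065573092198900807384092515194518979041936870998016
Sum of its 147 digits: 711.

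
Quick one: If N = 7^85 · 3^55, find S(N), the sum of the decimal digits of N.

7^85 · 3^55 = 118850882489850340649343677611832276513105063739120076177511092828897369335915722770240013403463149
Sum of its 99 digits: 414.

414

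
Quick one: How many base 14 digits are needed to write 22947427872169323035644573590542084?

22947427872169323035644573590542084 in base 14 is D3BB66B8DD90BD69D126C8B38828CC, which has 30 digits.

30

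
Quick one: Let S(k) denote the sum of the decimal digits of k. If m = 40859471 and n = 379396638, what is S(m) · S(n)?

2052

S(40859471) = 4+0+8+5+9+4+7+1 = 38.
S(379396638) = 3+7+9+3+9+6+6+3+8 = 54.
38 · 54 = 2052.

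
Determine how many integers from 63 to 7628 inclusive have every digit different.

4061

The integers in [63, 7628] that have every digit different: 63, 64, 65, 67, 68, 69, …, 7625, 7628.
4061 qualify.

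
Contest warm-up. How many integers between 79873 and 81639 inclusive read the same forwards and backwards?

The integers in [79873, 81639] that read the same forwards and backwards: 79897, 79997, 80008, 80108, 80208, 80308, …, 81518, 81618.
19 qualify.

19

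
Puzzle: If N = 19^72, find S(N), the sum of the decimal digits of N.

379

19^72 = 117559916411211832465951672297276404659712092294244328417048016671441189422251359092181500961
Sum of its 93 digits: 379.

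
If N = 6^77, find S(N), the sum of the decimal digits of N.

6^77 = 827268102990819696904779987451100917723545245377785847873536
Sum of its 60 digits: 306.

306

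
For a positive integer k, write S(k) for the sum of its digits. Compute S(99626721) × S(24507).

756

S(99626721) = 9+9+6+2+6+7+2+1 = 42.
S(24507) = 2+4+5+0+7 = 18.
42 · 18 = 756.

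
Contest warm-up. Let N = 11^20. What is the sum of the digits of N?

94

11^20 = 672749994932560009201
Sum of its 21 digits: 94.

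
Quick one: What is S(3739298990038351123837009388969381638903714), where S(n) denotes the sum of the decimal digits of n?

208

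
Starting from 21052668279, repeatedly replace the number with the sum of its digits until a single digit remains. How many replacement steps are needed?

21052668279 → 48 → 12 → 3 (3 steps)

3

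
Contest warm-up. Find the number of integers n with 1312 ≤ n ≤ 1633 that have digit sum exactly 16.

27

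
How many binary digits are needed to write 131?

131 in base 2 is 10000011, which has 8 digits.

8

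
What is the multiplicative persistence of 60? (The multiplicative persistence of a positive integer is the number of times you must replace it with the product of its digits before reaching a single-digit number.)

60 → 0 (1 step)

1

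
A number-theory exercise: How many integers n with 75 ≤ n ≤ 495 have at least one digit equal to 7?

The integers in [75, 495] that have at least one digit equal to 7: 75, 76, 77, 78, 79, 87, …, 479, 487.
82 qualify.

82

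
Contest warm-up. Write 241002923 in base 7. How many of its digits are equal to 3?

3

241002923 in base 7 is 5654330300.
The digit 3 appears 3 times.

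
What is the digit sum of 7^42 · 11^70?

7^42 · 11^70 = 2463801082363411001256182755131341329348786776663801757979038448556970646395280669973430514096899383055453849
Sum of its 109 digits: 502.

502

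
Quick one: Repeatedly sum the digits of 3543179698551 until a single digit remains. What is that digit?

3

3+5+4+3+1+7+9+6+9+8+5+5+1 = 66
6+6 = 12
1+2 = 3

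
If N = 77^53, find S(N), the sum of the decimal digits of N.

452

77^53 = 9638477416820594068942796341210139471815657065814849153428744932981052528412795473533008800961850717
Sum of its 100 digits: 452.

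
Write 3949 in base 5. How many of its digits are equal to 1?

3

3949 in base 5 is 111244.
The digit 1 appears 3 times.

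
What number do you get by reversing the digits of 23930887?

78803932

Reversing 23930887 gives 78803932.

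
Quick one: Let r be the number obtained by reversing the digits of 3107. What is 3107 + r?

10120

Reverse of 3107 is 7013.
3107 + 7013 = 10120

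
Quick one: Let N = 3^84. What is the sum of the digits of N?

162

3^84 = 11972515182562019788602740026717047105681
Sum of its 41 digits: 162.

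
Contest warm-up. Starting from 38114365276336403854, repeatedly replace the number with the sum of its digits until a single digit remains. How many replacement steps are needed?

3

38114365276336403854 → 82 → 10 → 1 (3 steps)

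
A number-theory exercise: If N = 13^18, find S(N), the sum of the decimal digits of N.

91

13^18 = 112455406951957393129
Sum of its 21 digits: 91.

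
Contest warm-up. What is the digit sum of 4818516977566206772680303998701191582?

4+8+1+8+5+1+6+9+7+7+5+6+6+2+0+6+7+7+2+6+8+0+3+0+3+9+9+8+7+0+1+1+9+1+5+8+2 = 177

177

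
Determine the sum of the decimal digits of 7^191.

7^191 = 259254105619712190164782533859161924727551332652127817469951077335791216072066674282038347028293258897353717308406812659251580170855199912814503899672210628770743
Sum of its 162 digits: 715.

715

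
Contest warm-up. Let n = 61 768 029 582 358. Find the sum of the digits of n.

70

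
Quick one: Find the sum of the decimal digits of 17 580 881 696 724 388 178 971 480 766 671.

169

1+7+5+8+0+8+8+1+6+9+6+7+2+4+3+8+8+1+7+8+9+7+1+4+8+0+7+6+6+6+7+1 = 169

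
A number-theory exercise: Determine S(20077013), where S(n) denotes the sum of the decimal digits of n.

2+0+0+7+7+0+1+3 = 20

20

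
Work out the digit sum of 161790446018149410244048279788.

1+6+1+7+9+0+4+4+6+0+1+8+1+4+9+4+1+0+2+4+4+0+4+8+2+7+9+7+8+8 = 129

129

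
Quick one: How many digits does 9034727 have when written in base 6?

9

9034727 in base 6 is 521351235, which has 9 digits.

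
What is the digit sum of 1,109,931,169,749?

60

1+1+0+9+9+3+1+1+6+9+7+4+9 = 60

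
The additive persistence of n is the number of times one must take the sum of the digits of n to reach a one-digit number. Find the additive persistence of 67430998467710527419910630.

67430998467710527419910630 → 118 → 10 → 1 (3 steps)

3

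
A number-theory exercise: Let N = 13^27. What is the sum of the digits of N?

13^27 = 1192533292512492016559195008117
Sum of its 31 digits: 118.

118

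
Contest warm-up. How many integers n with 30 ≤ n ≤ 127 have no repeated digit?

77

The integers in [30, 127] that have no repeated digit: 30, 31, 32, 34, 35, 36, …, 126, 127.
77 qualify.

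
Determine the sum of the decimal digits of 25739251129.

46

2+5+7+3+9+2+5+1+1+2+9 = 46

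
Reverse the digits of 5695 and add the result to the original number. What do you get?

11660

Reverse of 5695 is 5965.
5695 + 5965 = 11660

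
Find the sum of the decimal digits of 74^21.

74^21 = 1794180426060713946801538628555399757824
Sum of its 40 digits: 188.

188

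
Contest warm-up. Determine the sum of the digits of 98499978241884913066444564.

9+8+4+9+9+9+7+8+2+4+1+8+8+4+9+1+3+0+6+6+4+4+4+5+6+4 = 142

142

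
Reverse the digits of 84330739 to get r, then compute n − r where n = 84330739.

-9372609

Reverse of 84330739 is 93703348.
84330739 − 93703348 = -9372609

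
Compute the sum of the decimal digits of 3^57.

108

3^57 = 1570042899082081611640534563
Sum of its 28 digits: 108.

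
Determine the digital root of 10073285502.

1+0+0+7+3+2+8+5+5+0+2 = 33
3+3 = 6

6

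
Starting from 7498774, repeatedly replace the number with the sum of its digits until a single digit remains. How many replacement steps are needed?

3

7498774 → 46 → 10 → 1 (3 steps)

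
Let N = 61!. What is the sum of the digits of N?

315

61! = 507580213877224798800856812176625227226004528988036003099405939480985600000000000000
Sum of its 84 digits: 315.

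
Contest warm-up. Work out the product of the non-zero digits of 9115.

45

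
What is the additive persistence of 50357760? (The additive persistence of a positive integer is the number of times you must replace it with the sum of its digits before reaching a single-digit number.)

50357760 → 33 → 6 (2 steps)

2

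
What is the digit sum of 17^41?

17^41 = 280805607755268602048174614102036928492604365174417
Sum of its 51 digits: 206.

206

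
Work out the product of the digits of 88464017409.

0

8×8×4×6×4×0×1×7×4×0×9 = 0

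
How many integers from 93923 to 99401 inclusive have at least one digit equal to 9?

The integers in [93923, 99401] that have at least one digit equal to 9: 93923, 93924, 93925, 93926, 93927, 93928, …, 99400, 99401.
5479 qualify.

5479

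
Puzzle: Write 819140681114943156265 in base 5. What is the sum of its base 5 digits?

819140681114943156265 in base 5 is 414432422224323341400422000030.
Digit sum: 4+1+4+4+3+2+4+2+2+2+2+4+3+2+3+3+4+1+4+0+0+4+2+2+0+0+0+0+3+0 = 65.

65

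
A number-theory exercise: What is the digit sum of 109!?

109! = 144385958320249358220488210246279753379312820313396029159834075622223337844983482099636001195615259277084033387619818092804737714758384244334160217374720000000000000000000000000
Sum of its 177 digits: 657.

657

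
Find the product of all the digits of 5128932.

4320

5×1×2×8×9×3×2 = 4320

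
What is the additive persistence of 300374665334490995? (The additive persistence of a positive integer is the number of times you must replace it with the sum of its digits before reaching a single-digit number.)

2

300374665334490995 → 80 → 8 (2 steps)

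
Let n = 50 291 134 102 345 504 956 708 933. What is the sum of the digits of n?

99

5+0+2+9+1+1+3+4+1+0+2+3+4+5+5+0+4+9+5+6+7+0+8+9+3+3 = 99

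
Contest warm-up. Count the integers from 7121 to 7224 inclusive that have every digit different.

62

The integers in [7121, 7224] that have every digit different: 7123, 7124, 7125, 7126, 7128, 7129, …, 7218, 7219.
62 qualify.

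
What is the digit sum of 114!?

648

114! = 2543559733472187557120132004189335234812341496026552301496526393412538629248600474981599398141467853800514886431180030568224218435400019580180261753940817530060800000000000000000000000000
Sum of its 187 digits: 648.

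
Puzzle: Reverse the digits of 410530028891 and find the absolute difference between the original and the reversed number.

Reverse of 410530028891 is 198820035014.
|410530028891 − 198820035014| = 211709993877

211709993877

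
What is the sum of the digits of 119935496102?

1+1+9+9+3+5+4+9+6+1+0+2 = 50

50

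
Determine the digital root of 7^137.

4

The digital root of n equals n mod 9 (or 9 when 9 | n), so we need 7^137 mod 9.
7^137 ≡ 4 (mod 9), so the digital root is 4.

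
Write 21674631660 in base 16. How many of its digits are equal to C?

1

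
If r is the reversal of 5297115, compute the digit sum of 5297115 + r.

Reversal of 5297115 is 5117925; 5297115 + 5117925 = 10415040.
Digit sum of 10415040: 1+0+4+1+5+0+4+0 = 15.

15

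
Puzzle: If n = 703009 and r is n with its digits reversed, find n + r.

Reverse of 703009 is 900307.
703009 + 900307 = 1603316

1603316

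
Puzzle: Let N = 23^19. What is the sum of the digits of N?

122

23^19 = 74615470927590710561908487
Sum of its 26 digits: 122.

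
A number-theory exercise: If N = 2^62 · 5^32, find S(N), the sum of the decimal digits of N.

2^62 · 5^32 = 107374182400000000000000000000000000000000
Sum of its 42 digits: 37.

37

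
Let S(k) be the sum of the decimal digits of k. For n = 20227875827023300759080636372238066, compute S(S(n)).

First digit sum: 139.
1+3+9 = 13.

13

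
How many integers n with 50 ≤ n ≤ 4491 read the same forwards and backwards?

130

The integers in [50, 4491] that read the same forwards and backwards: 55, 66, 77, 88, 99, 101, …, 4334, 4444.
130 qualify.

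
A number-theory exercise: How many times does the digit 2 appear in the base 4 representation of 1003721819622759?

5

1003721819622759 in base 4 is 3210032010302200300311213.
The digit 2 appears 5 times.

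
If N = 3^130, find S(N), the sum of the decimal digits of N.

3^130 = 106111661199647248543687855752712667991103904330482569981872649
Sum of its 63 digits: 297.

297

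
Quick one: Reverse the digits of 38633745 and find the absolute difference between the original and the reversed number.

16099938

Reverse of 38633745 is 54733683.
|38633745 − 54733683| = 16099938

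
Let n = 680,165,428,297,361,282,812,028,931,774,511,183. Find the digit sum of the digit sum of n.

7

First digit sum: 151.
1+5+1 = 7.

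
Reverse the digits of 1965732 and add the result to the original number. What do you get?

4341423

Reverse of 1965732 is 2375691.
1965732 + 2375691 = 4341423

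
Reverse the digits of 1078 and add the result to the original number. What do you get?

9779

Reverse of 1078 is 8701.
1078 + 8701 = 9779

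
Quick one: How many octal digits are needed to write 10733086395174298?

18

10733086395174298 in base 8 is 461032755173306632, which has 18 digits.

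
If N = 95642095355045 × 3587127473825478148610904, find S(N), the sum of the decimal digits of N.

165

95642095355045 × 3587127473825478148610904 = 343080387902318068454235087677438410680
Sum of its 39 digits: 165.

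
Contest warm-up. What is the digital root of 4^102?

The digital root of n equals n mod 9 (or 9 when 9 | n), so we need 4^102 mod 9.
4^102 ≡ 1 (mod 9), so the digital root is 1.

1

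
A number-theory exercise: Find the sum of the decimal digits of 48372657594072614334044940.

4+8+3+7+2+6+5+7+5+9+4+0+7+2+6+1+4+3+3+4+0+4+4+9+4+0 = 111

111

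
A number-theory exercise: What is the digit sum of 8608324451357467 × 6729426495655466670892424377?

226

8608324451357467 × 6729426495655466670892424377 = 57929086646163746915981299459641444291773059
Sum of its 44 digits: 226.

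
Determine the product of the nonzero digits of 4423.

96

4×4×2×3 = 96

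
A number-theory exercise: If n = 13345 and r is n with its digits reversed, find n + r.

Reverse of 13345 is 54331.
13345 + 54331 = 67676

67676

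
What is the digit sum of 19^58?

352

19^58 = 147132581620420448213882032847979675383852886669516818427458744956737812041
Sum of its 75 digits: 352.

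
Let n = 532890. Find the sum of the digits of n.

27

5+3+2+8+9+0 = 27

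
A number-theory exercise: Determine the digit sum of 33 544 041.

24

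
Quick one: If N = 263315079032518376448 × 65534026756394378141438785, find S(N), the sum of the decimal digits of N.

263315079032518376448 × 65534026756394378141438785 = 17256097434679159587686563625493183998977735680
Sum of its 47 digits: 258.

258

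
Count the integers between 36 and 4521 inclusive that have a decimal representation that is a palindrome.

The integers in [36, 4521] that have a decimal representation that is a palindrome: 44, 55, 66, 77, 88, 99, …, 4334, 4444.
131 qualify.

131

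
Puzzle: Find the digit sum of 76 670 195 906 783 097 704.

101

7+6+6+7+0+1+9+5+9+0+6+7+8+3+0+9+7+7+0+4 = 101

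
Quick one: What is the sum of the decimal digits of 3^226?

3^226 = 675155121849745212129793196759870681725592001960937203444022441244641816765582369161757600591162976283304329
Sum of its 108 digits: 468.

468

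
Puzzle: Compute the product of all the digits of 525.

50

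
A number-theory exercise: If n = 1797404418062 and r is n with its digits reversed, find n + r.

Reverse of 1797404418062 is 2608144047971.
1797404418062 + 2608144047971 = 4405548466033

4405548466033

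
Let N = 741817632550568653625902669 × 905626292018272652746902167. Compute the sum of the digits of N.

260

741817632550568653625902669 × 905626292018272652746902167 = 671809551920544968275784199960017470131967298807183723
Sum of its 54 digits: 260.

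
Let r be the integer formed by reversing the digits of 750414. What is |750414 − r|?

Reverse of 750414 is 414057.
|750414 − 414057| = 336357

336357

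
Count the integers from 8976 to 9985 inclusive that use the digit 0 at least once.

272

The integers in [8976, 9985] that use the digit 0 at least once: 8980, 8990, 9000, 9001, 9002, 9003, …, 9970, 9980.
272 qualify.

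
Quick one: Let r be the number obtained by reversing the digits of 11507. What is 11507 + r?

Reverse of 11507 is 70511.
11507 + 70511 = 82018

82018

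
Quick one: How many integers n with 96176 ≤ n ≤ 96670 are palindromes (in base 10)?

The integers in [96176, 96670] that are palindromes (in base 10): 96269, 96369, 96469, 96569, 96669.
5 qualify.

5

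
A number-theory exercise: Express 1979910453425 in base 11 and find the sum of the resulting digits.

1979910453425 in base 11 is 6A3747920133.
Digit sum: 6+10+3+7+4+7+9+2+0+1+3+3 = 55.

55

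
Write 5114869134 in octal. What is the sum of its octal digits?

46

5114869134 in base 8 is 46067532616.
Digit sum: 4+6+0+6+7+5+3+2+6+1+6 = 46.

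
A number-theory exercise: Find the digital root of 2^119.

5

The digital root of n equals n mod 9 (or 9 when 9 | n), so we need 2^119 mod 9.
2^119 ≡ 5 (mod 9), so the digital root is 5.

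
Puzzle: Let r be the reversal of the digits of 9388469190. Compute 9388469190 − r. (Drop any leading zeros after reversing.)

Reverse of 9388469190 is 919648839.
9388469190 − 919648839 = 8468820351

8468820351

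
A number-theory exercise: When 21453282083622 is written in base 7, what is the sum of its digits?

54

21453282083622 in base 7 is 4342643220636414.
Digit sum: 4+3+4+2+6+4+3+2+2+0+6+3+6+4+1+4 = 54.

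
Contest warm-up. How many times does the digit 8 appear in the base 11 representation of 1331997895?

2

1331997895 in base 11 is 623972808.
The digit 8 appears 2 times.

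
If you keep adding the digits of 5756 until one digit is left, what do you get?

5+7+5+6 = 23
2+3 = 5

5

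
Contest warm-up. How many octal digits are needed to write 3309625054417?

14

3309625054417 in base 8 is 60122501512321, which has 14 digits.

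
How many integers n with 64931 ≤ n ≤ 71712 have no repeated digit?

The integers in [64931, 71712] that have no repeated digit: 64931, 64932, 64935, 64937, 64938, 64950, …, 71695, 71698.
1955 qualify.

1955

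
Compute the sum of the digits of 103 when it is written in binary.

5

103 in base 2 is 1100111.
Digit sum: 1+1+0+0+1+1+1 = 5.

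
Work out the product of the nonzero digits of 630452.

720

6×3×4×5×2 = 720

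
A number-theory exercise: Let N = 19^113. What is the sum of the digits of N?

559

19^113 = 3156144711224622406574156525268164145308490749124715514526554649598602104214132133822653018203811693521913344024650014278208913260696019390559059
Sum of its 145 digits: 559.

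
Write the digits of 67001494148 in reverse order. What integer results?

Reversing 67001494148 gives 84149410076.

84149410076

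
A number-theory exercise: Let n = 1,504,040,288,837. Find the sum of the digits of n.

1+5+0+4+0+4+0+2+8+8+8+3+7 = 50

50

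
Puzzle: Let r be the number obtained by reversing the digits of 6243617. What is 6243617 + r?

13407043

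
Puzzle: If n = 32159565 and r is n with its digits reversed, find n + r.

Reverse of 32159565 is 56595123.
32159565 + 56595123 = 88754688

88754688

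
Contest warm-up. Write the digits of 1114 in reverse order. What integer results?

4111

Reversing 1114 gives 4111.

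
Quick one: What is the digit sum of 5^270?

5^270 = 527109897161526161217428702563500950385498069118425377503888151255407214548487979612518768522478529453158404171517923803527532894704098308938781968814579759197158637107349932193756103515625
Sum of its 189 digits: 874.

874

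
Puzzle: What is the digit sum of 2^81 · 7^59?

320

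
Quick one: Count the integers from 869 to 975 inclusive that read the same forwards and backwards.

The integers in [869, 975] that read the same forwards and backwards: 878, 888, 898, 909, 919, 929, 939, 949, 959, 969.
10 qualify.

10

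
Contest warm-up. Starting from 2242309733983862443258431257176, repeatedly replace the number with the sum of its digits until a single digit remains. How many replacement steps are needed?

2242309733983862443258431257176 → 133 → 7 (2 steps)

2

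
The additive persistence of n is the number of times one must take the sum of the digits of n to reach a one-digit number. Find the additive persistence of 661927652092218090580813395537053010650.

2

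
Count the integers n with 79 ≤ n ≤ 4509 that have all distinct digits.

The integers in [79, 4509] that have all distinct digits: 79, 80, 81, 82, 83, 84, …, 4508, 4509.
2410 qualify.

2410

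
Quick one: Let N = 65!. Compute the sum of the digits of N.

65! = 8247650592082470666723170306785496252186258551345437492922123134388955774976000000000000000
Sum of its 91 digits: 351.

351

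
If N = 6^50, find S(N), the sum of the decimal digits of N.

171

6^50 = 808281277464764060643139600456536293376
Sum of its 39 digits: 171.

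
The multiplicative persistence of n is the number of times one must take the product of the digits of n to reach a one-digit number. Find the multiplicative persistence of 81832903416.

1

81832903416 → 0 (1 step)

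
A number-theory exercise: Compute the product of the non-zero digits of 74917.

7×4×9×1×7 = 1764

1764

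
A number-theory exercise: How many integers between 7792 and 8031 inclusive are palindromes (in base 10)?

The integers in [7792, 8031] that are palindromes (in base 10): 7887, 7997, 8008.
3 qualify.

3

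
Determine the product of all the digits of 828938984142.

63700992

8×2×8×9×3×8×9×8×4×1×4×2 = 63700992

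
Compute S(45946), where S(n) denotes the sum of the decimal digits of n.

28

4+5+9+4+6 = 28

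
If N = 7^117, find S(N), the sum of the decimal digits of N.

397

7^117 = 752437932913554740664483432691464675311052887102331043473121278209702196610254919135920249842407207
Sum of its 99 digits: 397.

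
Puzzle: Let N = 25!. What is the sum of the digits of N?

72

25! = 15511210043330985984000000
Sum of its 26 digits: 72.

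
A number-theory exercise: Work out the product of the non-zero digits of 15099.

1×5×9×9 = 405

405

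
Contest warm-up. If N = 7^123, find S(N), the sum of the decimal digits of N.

7^123 = 88523570369346801684435811372718127585670061114702144933569245260093253728999880981421881473709365496343
Sum of its 104 digits: 469.

469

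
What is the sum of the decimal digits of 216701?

17

2+1+6+7+0+1 = 17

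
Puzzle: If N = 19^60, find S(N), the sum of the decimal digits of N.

325

19^60 = 53114861964971781805211413858120662813570892087695571452312606929382350146801
Sum of its 77 digits: 325.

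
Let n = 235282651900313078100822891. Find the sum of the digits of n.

96

2+3+5+2+8+2+6+5+1+9+0+0+3+1+3+0+7+8+1+0+0+8+2+2+8+9+1 = 96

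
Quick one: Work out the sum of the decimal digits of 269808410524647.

66

2+6+9+8+0+8+4+1+0+5+2+4+6+4+7 = 66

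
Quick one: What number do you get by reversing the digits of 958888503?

305888859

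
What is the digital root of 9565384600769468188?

9+5+6+5+3+8+4+6+0+0+7+6+9+4+6+8+1+8+8 = 103
1+0+3 = 4

4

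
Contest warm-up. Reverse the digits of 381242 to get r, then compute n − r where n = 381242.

Reverse of 381242 is 242183.
381242 − 242183 = 139059

139059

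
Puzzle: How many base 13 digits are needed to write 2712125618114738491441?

2712125618114738491441 in base 13 is 1B16AA581331B2A36179, which has 20 digits.

20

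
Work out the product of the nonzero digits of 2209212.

144

2×2×9×2×1×2 = 144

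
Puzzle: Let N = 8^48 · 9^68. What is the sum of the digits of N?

8^48 · 9^68 = 1725083087755477226599665845974842333925325584601843631029980704030224875539750086750052009850631487630606336
Sum of its 109 digits: 477.

477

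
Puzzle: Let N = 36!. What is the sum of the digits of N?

171

36! = 371993326789901217467999448150835200000000
Sum of its 42 digits: 171.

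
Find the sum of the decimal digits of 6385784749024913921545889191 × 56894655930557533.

6385784749024913921545889191 × 56894655930557533 = 363317026142374166292698486561272296868325803
Sum of its 45 digits: 202.

202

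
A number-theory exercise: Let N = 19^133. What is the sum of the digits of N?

820

19^133 = 118639395923107609292479035968650364798700000708069999648914477832900869790405333094778956671307918800918959823574490847666915239271643397524321048634076313302722578939459
Sum of its 171 digits: 820.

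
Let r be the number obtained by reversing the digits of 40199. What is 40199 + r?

Reverse of 40199 is 99104.
40199 + 99104 = 139303

139303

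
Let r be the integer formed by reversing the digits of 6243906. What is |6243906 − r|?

Reverse of 6243906 is 6093426.
|6243906 − 6093426| = 150480

150480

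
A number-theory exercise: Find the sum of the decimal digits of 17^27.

17^27 = 1667711322168688287513535727415473
Sum of its 34 digits: 152.

152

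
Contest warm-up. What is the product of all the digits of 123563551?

1×2×3×5×6×3×5×5×1 = 13500

13500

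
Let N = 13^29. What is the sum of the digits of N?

13^29 = 201538126434611150798503956371773
Sum of its 33 digits: 133.

133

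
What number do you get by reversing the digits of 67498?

89476

Reversing 67498 gives 89476.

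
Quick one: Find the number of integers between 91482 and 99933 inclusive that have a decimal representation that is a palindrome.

The integers in [91482, 99933] that have a decimal representation that is a palindrome: 91519, 91619, 91719, 91819, 91919, 92029, …, 99799, 99899.
84 qualify.

84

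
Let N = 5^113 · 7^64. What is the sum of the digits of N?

599

5^113 · 7^64 = 11745866240591163676573614123105113211649802527869031825568791186791157298910914064730452656577786019198583744582720100879669189453125
Sum of its 134 digits: 599.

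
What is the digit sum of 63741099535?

52

6+3+7+4+1+0+9+9+5+3+5 = 52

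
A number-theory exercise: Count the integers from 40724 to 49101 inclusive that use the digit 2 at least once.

2967

The integers in [40724, 49101] that use the digit 2 at least once: 40724, 40725, 40726, 40727, 40728, 40729, …, 49082, 49092.
2967 qualify.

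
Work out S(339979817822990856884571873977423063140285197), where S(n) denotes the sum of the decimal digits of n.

3+3+9+9+7+9+8+1+7+8+2+2+9+9+0+8+5+6+8+8+4+5+7+1+8+7+3+9+7+7+4+2+3+0+6+3+1+4+0+2+8+5+1+9+7 = 234

234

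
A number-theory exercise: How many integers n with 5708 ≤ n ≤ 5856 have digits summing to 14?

4

The integers in [5708, 5856] that have digits summing to 14: 5711, 5720, 5801, 5810.
4 qualify.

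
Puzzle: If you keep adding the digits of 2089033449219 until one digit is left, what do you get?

2+0+8+9+0+3+3+4+4+9+2+1+9 = 54
5+4 = 9

9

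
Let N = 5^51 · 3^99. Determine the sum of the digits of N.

5^51 · 3^99 = 76291198652121058855799685267014187066274928679998623692881665192544460296630859375
Sum of its 83 digits: 423.

423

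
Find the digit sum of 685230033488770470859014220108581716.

6+8+5+2+3+0+0+3+3+4+8+8+7+7+0+4+7+0+8+5+9+0+1+4+2+2+0+1+0+8+5+8+1+7+1+6 = 143

143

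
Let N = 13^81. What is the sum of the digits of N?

13^81 = 1695944113566709517484636187661516861140855543234405659039410058251625487462691115859137613
Sum of its 91 digits: 397.

397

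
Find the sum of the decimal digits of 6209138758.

49

6+2+0+9+1+3+8+7+5+8 = 49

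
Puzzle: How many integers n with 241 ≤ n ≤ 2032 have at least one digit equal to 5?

503

The integers in [241, 2032] that have at least one digit equal to 5: 245, 250, 251, 252, 253, 254, …, 2015, 2025.
503 qualify.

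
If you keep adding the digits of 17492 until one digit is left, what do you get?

5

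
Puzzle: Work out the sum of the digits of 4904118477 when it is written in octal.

41

4904118477 in base 8 is 44423564315.
Digit sum: 4+4+4+2+3+5+6+4+3+1+5 = 41.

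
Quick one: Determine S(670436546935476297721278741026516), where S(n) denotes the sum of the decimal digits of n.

152

6+7+0+4+3+6+5+4+6+9+3+5+4+7+6+2+9+7+7+2+1+2+7+8+7+4+1+0+2+6+5+1+6 = 152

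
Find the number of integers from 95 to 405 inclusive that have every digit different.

The integers in [95, 405] that have every digit different: 95, 96, 97, 98, 102, 103, …, 403, 405.
224 qualify.

224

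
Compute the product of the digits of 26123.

2×6×1×2×3 = 72

72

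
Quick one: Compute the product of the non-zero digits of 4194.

4×1×9×4 = 144

144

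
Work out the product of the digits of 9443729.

54432

9×4×4×3×7×2×9 = 54432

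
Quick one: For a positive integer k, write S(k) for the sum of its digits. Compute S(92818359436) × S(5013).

522

S(92818359436) = 9+2+8+1+8+3+5+9+4+3+6 = 58.
S(5013) = 5+0+1+3 = 9.
58 · 9 = 522.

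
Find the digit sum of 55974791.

47

5+5+9+7+4+7+9+1 = 47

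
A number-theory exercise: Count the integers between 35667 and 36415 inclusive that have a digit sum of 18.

45

The integers in [35667, 36415] that have a digit sum of 18: 35703, 35712, 35721, 35730, 35802, 35811, …, 36405, 36414.
45 qualify.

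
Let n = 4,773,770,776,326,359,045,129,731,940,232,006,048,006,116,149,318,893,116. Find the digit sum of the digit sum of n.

First digit sum: 221.
2+2+1 = 5.

5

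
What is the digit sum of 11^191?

860

11^191 = 8053837546325018293723550052892654863333998531903301022496056109939220217281695163570369749111319262992031236386914846513207009208375994045749979040709797657350735502666660655934665340981970131701411
Sum of its 199 digits: 860.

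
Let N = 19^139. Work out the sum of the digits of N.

19^139 = 5581494902510405736968462921175844792926229188011776943152872303303792204955904242542332516862508462265696074503666491054926821983860261954364902659833966780558603424798894318379
Sum of its 178 digits: 820.

820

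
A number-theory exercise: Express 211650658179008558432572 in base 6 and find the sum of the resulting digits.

82

211650658179008558432572 in base 6 is 542443142505333005113521404044.
Digit sum: 5+4+2+4+4+3+1+4+2+5+0+5+3+3+3+0+0+5+1+1+3+5+2+1+4+0+4+0+4+4 = 82.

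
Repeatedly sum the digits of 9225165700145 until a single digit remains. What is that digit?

2

9+2+2+5+1+6+5+7+0+0+1+4+5 = 47
4+7 = 11
1+1 = 2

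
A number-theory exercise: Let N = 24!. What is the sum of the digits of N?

24! = 620448401733239439360000
Sum of its 24 digits: 81.

81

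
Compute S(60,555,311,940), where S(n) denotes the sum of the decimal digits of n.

6+0+5+5+5+3+1+1+9+4+0 = 39

39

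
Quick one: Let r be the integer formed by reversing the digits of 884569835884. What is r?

488538965488

Reversing 884569835884 gives 488538965488.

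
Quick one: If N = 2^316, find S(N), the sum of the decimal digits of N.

2^316 = 133499189745056880149688856635597007162669032647290798121690100488888732861290034376435130433536
Sum of its 96 digits: 439.

439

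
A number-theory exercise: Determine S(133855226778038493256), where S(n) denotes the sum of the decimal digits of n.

97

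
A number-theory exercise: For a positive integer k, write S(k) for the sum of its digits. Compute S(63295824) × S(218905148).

1482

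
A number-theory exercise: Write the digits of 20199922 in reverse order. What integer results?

22999102

Reversing 20199922 gives 22999102.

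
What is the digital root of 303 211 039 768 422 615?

3+0+3+2+1+1+0+3+9+7+6+8+4+2+2+6+1+5 = 63
6+3 = 9

9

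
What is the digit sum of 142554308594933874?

84

1+4+2+5+5+4+3+0+8+5+9+4+9+3+3+8+7+4 = 84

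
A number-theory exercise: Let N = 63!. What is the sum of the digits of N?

333

63! = 1982608315404440064116146708361898137544773690227268628106279599612729753600000000000000
Sum of its 88 digits: 333.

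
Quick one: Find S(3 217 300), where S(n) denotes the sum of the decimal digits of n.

3+2+1+7+3+0+0 = 16

16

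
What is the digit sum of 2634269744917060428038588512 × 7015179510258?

204

2634269744917060428038588512 × 7015179510258 = 18479875139034730558396737209137744956096
Sum of its 41 digits: 204.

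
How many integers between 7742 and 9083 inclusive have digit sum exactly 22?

The integers in [7742, 9083] that have digit sum exactly 22: 7744, 7753, 7762, 7771, 7780, 7807, …, 9067, 9076.
99 qualify.

99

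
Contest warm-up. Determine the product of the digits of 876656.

60480

8×7×6×6×5×6 = 60480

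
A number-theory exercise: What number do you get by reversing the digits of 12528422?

Reversing 12528422 gives 22482521.

22482521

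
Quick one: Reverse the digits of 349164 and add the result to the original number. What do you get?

811107

Reverse of 349164 is 461943.
349164 + 461943 = 811107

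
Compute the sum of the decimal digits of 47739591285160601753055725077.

4+7+7+3+9+5+9+1+2+8+5+1+6+0+6+0+1+7+5+3+0+5+5+7+2+5+0+7+7 = 127

127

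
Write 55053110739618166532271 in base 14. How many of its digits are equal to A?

1

55053110739618166532271 in base 14 is 92D7648034901BA08275.
The digit A appears 1 time.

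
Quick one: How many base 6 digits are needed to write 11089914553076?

11089914553076 in base 6 is 35330345244300552, which has 17 digits.

17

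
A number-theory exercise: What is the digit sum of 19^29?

145

19^29 = 12129821994589221844500501021364910179
Sum of its 38 digits: 145.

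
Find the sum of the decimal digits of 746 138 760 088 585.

7+4+6+1+3+8+7+6+0+0+8+8+5+8+5 = 76

76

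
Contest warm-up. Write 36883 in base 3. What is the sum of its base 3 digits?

36883 in base 3 is 1212121001.
Digit sum: 1+2+1+2+1+2+1+0+0+1 = 11.

11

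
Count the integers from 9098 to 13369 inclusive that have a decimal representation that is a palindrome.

43

The integers in [9098, 13369] that have a decimal representation that is a palindrome: 9119, 9229, 9339, 9449, 9559, 9669, …, 13231, 13331.
43 qualify.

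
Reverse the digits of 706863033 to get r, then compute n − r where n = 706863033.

376494426

Reverse of 706863033 is 330368607.
706863033 − 330368607 = 376494426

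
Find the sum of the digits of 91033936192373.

59

9+1+0+3+3+9+3+6+1+9+2+3+7+3 = 59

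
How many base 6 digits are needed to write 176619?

7

176619 in base 6 is 3441403, which has 7 digits.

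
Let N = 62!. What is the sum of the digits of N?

306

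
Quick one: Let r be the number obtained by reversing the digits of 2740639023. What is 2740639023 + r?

5949999495

Reverse of 2740639023 is 3209360472.
2740639023 + 3209360472 = 5949999495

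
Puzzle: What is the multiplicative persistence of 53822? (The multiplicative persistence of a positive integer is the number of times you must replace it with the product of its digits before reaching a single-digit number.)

53822 → 480 → 0 (2 steps)

2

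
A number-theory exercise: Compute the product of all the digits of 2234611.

288

2×2×3×4×6×1×1 = 288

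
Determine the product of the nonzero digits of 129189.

1296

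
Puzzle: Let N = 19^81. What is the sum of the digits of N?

523

19^81 = 37935138777825626081921793537883175111660882975396868589425211875005368072659738180509867983917766065619
Sum of its 104 digits: 523.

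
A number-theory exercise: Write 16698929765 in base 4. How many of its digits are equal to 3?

16698929765 in base 4 is 33203111113021211.
The digit 3 appears 4 times.

4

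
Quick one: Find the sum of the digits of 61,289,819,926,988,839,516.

6+1+2+8+9+8+1+9+9+2+6+9+8+8+8+3+9+5+1+6 = 118

118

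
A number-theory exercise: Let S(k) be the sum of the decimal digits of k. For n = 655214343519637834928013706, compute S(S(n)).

7

First digit sum: 115.
1+1+5 = 7.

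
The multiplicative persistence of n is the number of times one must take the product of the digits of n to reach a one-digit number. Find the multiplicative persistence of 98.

98 → 72 → 14 → 4 (3 steps)

3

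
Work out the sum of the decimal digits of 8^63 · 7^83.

8^63 · 7^83 = 10909541574987422198580178389675837236449359355036162637870947641935864982002754823336782342861502566683924384291154340050108416
Sum of its 128 digits: 581.

581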